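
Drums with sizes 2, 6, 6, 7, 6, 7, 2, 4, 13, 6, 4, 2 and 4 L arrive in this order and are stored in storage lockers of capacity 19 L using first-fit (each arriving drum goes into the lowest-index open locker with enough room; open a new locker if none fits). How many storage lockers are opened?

4

  2 → locker 1 (new)  [load 2/19]
  6 → locker 1  [load 8/19]
  6 → locker 1  [load 14/19]
  7 → locker 2 (new)  [load 7/19]
  6 → locker 2  [load 13/19]
  7 → locker 3 (new)  [load 7/19]
  2 → locker 1  [load 16/19]
  4 → locker 2  [load 17/19]
  13 → locker 4 (new)  [load 13/19]
  6 → locker 3  [load 13/19]
  4 → locker 3  [load 17/19]
  2 → locker 1  [load 18/19]
  4 → locker 4  [load 17/19]
4 storage lockers opened.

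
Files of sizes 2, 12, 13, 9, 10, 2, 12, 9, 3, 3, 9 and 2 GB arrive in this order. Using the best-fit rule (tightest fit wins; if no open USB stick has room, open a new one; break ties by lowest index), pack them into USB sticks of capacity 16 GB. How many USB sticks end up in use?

7

  2 → USB stick 1 (new)  [load 2/16]
  12 → USB stick 1  [load 14/16]
  13 → USB stick 2 (new)  [load 13/16]
  9 → USB stick 3 (new)  [load 9/16]
  10 → USB stick 4 (new)  [load 10/16]
  2 → USB stick 1  [load 16/16]
  12 → USB stick 5 (new)  [load 12/16]
  9 → USB stick 6 (new)  [load 9/16]
  3 → USB stick 2  [load 16/16]
  3 → USB stick 5  [load 15/16]
  9 → USB stick 7 (new)  [load 9/16]
  2 → USB stick 4  [load 12/16]
7 USB sticks opened.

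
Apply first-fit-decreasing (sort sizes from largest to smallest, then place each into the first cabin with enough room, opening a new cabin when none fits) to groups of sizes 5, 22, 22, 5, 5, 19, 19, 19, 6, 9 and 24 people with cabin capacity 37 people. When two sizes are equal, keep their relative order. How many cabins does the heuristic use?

6

Sorted descending: 24, 22, 22, 19, 19, 19, 9, 6, 5, 5, 5.
  24 → cabin 1 (new)  [load 24/37]
  22 → cabin 2 (new)  [load 22/37]
  22 → cabin 3 (new)  [load 22/37]
  19 → cabin 4 (new)  [load 19/37]
  19 → cabin 5 (new)  [load 19/37]
  19 → cabin 6 (new)  [load 19/37]
  9 → cabin 1  [load 33/37]
  6 → cabin 2  [load 28/37]
  5 → cabin 2  [load 33/37]
  5 → cabin 3  [load 27/37]
  5 → cabin 3  [load 32/37]
6 cabins opened.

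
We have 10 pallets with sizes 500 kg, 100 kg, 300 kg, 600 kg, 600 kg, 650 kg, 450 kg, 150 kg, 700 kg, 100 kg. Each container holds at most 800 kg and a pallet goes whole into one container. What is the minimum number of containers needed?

Total = 700 + 650 + 600 + 600 + 500 + 450 + 300 + 150 + 100 + 100 = 4150 kg.
Lower bound: ⌈4150/800⌉ = 6 containers.
A packing using 6 containers:
  container 1: 700 + 100 = 800
  container 2: 650 + 150 = 800
  container 3: 600 + 100 = 700
  container 4: 600 = 600
  container 5: 500 + 300 = 800
  container 6: 450 = 450
This matches the lower bound, so 6 is optimal.

6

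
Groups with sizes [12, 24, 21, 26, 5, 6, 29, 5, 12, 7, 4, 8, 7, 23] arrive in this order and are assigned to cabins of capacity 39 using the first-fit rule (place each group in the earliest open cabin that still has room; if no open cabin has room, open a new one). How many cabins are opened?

  12 → cabin 1 (new)  [load 12/39]
  24 → cabin 1  [load 36/39]
  21 → cabin 2 (new)  [load 21/39]
  26 → cabin 3 (new)  [load 26/39]
  5 → cabin 2  [load 26/39]
  6 → cabin 2  [load 32/39]
  29 → cabin 4 (new)  [load 29/39]
  5 → cabin 2  [load 37/39]
  12 → cabin 3  [load 38/39]
  7 → cabin 4  [load 36/39]
  4 → cabin 5 (new)  [load 4/39]
  8 → cabin 5  [load 12/39]
  7 → cabin 5  [load 19/39]
  23 → cabin 6 (new)  [load 23/39]
6 cabins opened.

6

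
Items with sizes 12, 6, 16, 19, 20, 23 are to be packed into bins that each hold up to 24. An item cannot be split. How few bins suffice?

5

Total = 23 + 20 + 19 + 16 + 12 + 6 = 96.
Lower bound: ⌈96/24⌉ = 4 bins.
A packing using 5 bins:
  bin 1: 23 = 23
  bin 2: 20 = 20
  bin 3: 19 = 19
  bin 4: 16 + 6 = 22
  bin 5: 12 = 12
No arrangement into 4 bins stays within capacity, so 5 is optimal.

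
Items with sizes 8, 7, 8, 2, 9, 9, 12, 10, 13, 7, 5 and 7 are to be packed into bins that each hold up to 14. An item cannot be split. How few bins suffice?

Total = 13 + 12 + 10 + 9 + 9 + 8 + 8 + 7 + 7 + 7 + 5 + 2 = 97.
Lower bound: ⌈97/14⌉ = 7 bins.
A packing using 9 bins:
  bin 1: 13 = 13
  bin 2: 12 + 2 = 14
  bin 3: 10 = 10
  bin 4: 9 + 5 = 14
  bin 5: 9 = 9
  bin 6: 8 = 8
  bin 7: 8 = 8
  bin 8: 7 + 7 = 14
  bin 9: 7 = 7
No arrangement into 8 bins stays within capacity, so 9 is optimal.

9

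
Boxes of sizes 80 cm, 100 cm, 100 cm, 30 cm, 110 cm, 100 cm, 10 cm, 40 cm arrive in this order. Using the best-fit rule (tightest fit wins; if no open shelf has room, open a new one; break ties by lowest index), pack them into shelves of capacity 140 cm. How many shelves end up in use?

  80 → shelf 1 (new)  [load 80/140]
  100 → shelf 2 (new)  [load 100/140]
  100 → shelf 3 (new)  [load 100/140]
  30 → shelf 2  [load 130/140]
  110 → shelf 4 (new)  [load 110/140]
  100 → shelf 5 (new)  [load 100/140]
  10 → shelf 2  [load 140/140]
  40 → shelf 3  [load 140/140]
5 shelves opened.

5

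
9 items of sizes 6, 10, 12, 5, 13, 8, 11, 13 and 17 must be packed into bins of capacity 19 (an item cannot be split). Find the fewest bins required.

Total = 17 + 13 + 13 + 12 + 11 + 10 + 8 + 6 + 5 = 95.
Lower bound: ⌈95/19⌉ = 5 bins.
Also, 6 items each exceed 19/2, and no two of those can share a bin, so at least 6 bins are needed.
A packing using 6 bins:
  bin 1: 17 = 17
  bin 2: 13 + 6 = 19
  bin 3: 13 + 5 = 18
  bin 4: 12 = 12
  bin 5: 11 + 8 = 19
  bin 6: 10 = 10
This matches the lower bound, so 6 is optimal.

6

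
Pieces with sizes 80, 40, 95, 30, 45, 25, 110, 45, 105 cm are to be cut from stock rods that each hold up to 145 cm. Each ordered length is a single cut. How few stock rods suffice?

5

Total = 110 + 105 + 95 + 80 + 45 + 45 + 40 + 30 + 25 = 575 cm.
Lower bound: ⌈575/145⌉ = 4 stock rods.
A packing using 5 stock rods:
  stock rod 1: 110 + 30 = 140
  stock rod 2: 105 + 40 = 145
  stock rod 3: 95 + 45 = 140
  stock rod 4: 80 + 45 = 125
  stock rod 5: 25 = 25
No arrangement into 4 stock rods stays within capacity, so 5 is optimal.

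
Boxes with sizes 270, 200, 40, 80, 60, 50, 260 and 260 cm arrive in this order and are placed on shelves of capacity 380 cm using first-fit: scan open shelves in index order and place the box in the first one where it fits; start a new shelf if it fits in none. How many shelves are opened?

  270 → shelf 1 (new)  [load 270/380]
  200 → shelf 2 (new)  [load 200/380]
  40 → shelf 1  [load 310/380]
  80 → shelf 2  [load 280/380]
  60 → shelf 1  [load 370/380]
  50 → shelf 2  [load 330/380]
  260 → shelf 3 (new)  [load 260/380]
  260 → shelf 4 (new)  [load 260/380]
4 shelves opened.

4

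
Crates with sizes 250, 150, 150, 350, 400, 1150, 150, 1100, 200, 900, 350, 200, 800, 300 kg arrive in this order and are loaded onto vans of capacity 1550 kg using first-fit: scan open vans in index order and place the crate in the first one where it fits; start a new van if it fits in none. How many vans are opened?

  250 → van 1 (new)  [load 250/1550]
  150 → van 1  [load 400/1550]
  150 → van 1  [load 550/1550]
  350 → van 1  [load 900/1550]
  400 → van 1  [load 1300/1550]
  1150 → van 2 (new)  [load 1150/1550]
  150 → van 1  [load 1450/1550]
  1100 → van 3 (new)  [load 1100/1550]
  200 → van 2  [load 1350/1550]
  900 → van 4 (new)  [load 900/1550]
  350 → van 3  [load 1450/1550]
  200 → van 2  [load 1550/1550]
  800 → van 5 (new)  [load 800/1550]
  300 → van 4  [load 1200/1550]
5 vans opened.

5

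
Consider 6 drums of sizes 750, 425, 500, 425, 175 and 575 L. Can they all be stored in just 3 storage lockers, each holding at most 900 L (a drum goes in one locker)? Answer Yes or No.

Total = 2850 L; ⌈2850/900⌉ = 4.
At least 4 storage lockers are required, but only 3 are allowed.

No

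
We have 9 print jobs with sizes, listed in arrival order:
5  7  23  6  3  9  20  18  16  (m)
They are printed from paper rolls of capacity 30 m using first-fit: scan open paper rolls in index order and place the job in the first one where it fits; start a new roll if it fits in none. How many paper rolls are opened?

  5 → roll 1 (new)  [load 5/30]
  7 → roll 1  [load 12/30]
  23 → roll 2 (new)  [load 23/30]
  6 → roll 1  [load 18/30]
  3 → roll 1  [load 21/30]
  9 → roll 1  [load 30/30]
  20 → roll 3 (new)  [load 20/30]
  18 → roll 4 (new)  [load 18/30]
  16 → roll 5 (new)  [load 16/30]
5 paper rolls opened.

5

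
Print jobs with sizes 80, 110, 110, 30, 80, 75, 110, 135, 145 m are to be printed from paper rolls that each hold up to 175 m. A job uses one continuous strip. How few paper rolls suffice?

Total = 145 + 135 + 110 + 110 + 110 + 80 + 80 + 75 + 30 = 875 m.
Lower bound: ⌈875/175⌉ = 5 paper rolls.
A packing using 7 paper rolls:
  roll 1: 145 + 30 = 175
  roll 2: 135 = 135
  roll 3: 110 = 110
  roll 4: 110 = 110
  roll 5: 110 = 110
  roll 6: 80 + 80 = 160
  roll 7: 75 = 75
No arrangement into 6 paper rolls stays within capacity, so 7 is optimal.

7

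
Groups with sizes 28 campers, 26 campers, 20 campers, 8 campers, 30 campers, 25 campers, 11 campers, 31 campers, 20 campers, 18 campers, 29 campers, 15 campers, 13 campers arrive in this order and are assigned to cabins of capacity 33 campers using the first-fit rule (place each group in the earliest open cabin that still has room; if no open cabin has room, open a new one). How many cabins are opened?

10

  28 → cabin 1 (new)  [load 28/33]
  26 → cabin 2 (new)  [load 26/33]
  20 → cabin 3 (new)  [load 20/33]
  8 → cabin 3  [load 28/33]
  30 → cabin 4 (new)  [load 30/33]
  25 → cabin 5 (new)  [load 25/33]
  11 → cabin 6 (new)  [load 11/33]
  31 → cabin 7 (new)  [load 31/33]
  20 → cabin 6  [load 31/33]
  18 → cabin 8 (new)  [load 18/33]
  29 → cabin 9 (new)  [load 29/33]
  15 → cabin 8  [load 33/33]
  13 → cabin 10 (new)  [load 13/33]
10 cabins opened.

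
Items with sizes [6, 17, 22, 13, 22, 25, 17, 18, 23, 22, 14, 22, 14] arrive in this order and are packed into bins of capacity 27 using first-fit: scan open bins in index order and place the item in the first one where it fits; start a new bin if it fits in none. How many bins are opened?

  6 → bin 1 (new)  [load 6/27]
  17 → bin 1  [load 23/27]
  22 → bin 2 (new)  [load 22/27]
  13 → bin 3 (new)  [load 13/27]
  22 → bin 4 (new)  [load 22/27]
  25 → bin 5 (new)  [load 25/27]
  17 → bin 6 (new)  [load 17/27]
  18 → bin 7 (new)  [load 18/27]
  23 → bin 8 (new)  [load 23/27]
  22 → bin 9 (new)  [load 22/27]
  14 → bin 3  [load 27/27]
  22 → bin 10 (new)  [load 22/27]
  14 → bin 11 (new)  [load 14/27]
11 bins opened.

11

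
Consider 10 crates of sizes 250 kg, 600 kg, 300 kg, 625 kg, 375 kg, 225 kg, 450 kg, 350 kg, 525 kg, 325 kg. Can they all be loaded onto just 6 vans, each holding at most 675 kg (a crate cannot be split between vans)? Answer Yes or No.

No

Total = 4025 kg; ⌈4025/675⌉ = 6.
The bound of 6 does not rule out 6, but exhaustive search shows no assignment into 6 vans of capacity 675 kg exists — the minimum is 7.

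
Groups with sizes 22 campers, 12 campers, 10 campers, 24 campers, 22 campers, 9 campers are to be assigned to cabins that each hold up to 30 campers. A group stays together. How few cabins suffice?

Total = 24 + 22 + 22 + 12 + 10 + 9 = 99 campers.
Lower bound: ⌈99/30⌉ = 4 cabins.
A packing using 5 cabins:
  cabin 1: 24 = 24
  cabin 2: 22 = 22
  cabin 3: 22 = 22
  cabin 4: 12 + 10 = 22
  cabin 5: 9 = 9
No arrangement into 4 cabins stays within capacity, so 5 is optimal.

5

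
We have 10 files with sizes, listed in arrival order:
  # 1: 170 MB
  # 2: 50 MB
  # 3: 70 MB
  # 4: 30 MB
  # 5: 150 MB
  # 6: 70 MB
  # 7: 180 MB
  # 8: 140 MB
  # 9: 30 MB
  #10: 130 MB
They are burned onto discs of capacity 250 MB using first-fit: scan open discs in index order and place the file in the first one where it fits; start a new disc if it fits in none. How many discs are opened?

  170 → disc 1 (new)  [load 170/250]
  50 → disc 1  [load 220/250]
  70 → disc 2 (new)  [load 70/250]
  30 → disc 1  [load 250/250]
  150 → disc 2  [load 220/250]
  70 → disc 3 (new)  [load 70/250]
  180 → disc 3  [load 250/250]
  140 → disc 4 (new)  [load 140/250]
  30 → disc 2  [load 250/250]
  130 → disc 5 (new)  [load 130/250]
5 discs opened.

5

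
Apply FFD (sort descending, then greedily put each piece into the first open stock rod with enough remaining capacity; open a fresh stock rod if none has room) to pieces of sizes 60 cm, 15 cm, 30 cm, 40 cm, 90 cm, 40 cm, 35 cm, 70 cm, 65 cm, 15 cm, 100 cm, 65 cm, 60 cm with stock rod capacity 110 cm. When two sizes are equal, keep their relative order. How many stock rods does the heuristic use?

Sorted descending: 100, 90, 70, 65, 65, 60, 60, 40, 40, 35, 30, 15, 15.
  100 → stock rod 1 (new)  [load 100/110]
  90 → stock rod 2 (new)  [load 90/110]
  70 → stock rod 3 (new)  [load 70/110]
  65 → stock rod 4 (new)  [load 65/110]
  65 → stock rod 5 (new)  [load 65/110]
  60 → stock rod 6 (new)  [load 60/110]
  60 → stock rod 7 (new)  [load 60/110]
  40 → stock rod 3  [load 110/110]
  40 → stock rod 4  [load 105/110]
  35 → stock rod 5  [load 100/110]
  30 → stock rod 6  [load 90/110]
  15 → stock rod 2  [load 105/110]
  15 → stock rod 6  [load 105/110]
7 stock rods opened.

7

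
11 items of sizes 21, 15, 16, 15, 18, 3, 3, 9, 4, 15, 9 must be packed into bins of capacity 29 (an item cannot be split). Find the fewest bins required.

6

Total = 21 + 18 + 16 + 15 + 15 + 15 + 9 + 9 + 4 + 3 + 3 = 128.
Lower bound: ⌈128/29⌉ = 5 bins.
Also, 6 items each exceed 29/2, and no two of those can share a bin, so at least 6 bins are needed.
A packing using 6 bins:
  bin 1: 21 + 4 + 3 = 28
  bin 2: 18 + 9 = 27
  bin 3: 16 + 9 + 3 = 28
  bin 4: 15 = 15
  bin 5: 15 = 15
  bin 6: 15 = 15
This matches the lower bound, so 6 is optimal.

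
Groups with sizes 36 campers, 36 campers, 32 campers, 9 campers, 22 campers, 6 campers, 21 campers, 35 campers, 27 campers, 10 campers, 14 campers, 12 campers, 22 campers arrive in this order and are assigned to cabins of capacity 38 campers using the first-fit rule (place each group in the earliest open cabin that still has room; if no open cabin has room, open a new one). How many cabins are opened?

  36 → cabin 1 (new)  [load 36/38]
  36 → cabin 2 (new)  [load 36/38]
  32 → cabin 3 (new)  [load 32/38]
  9 → cabin 4 (new)  [load 9/38]
  22 → cabin 4  [load 31/38]
  6 → cabin 3  [load 38/38]
  21 → cabin 5 (new)  [load 21/38]
  35 → cabin 6 (new)  [load 35/38]
  27 → cabin 7 (new)  [load 27/38]
  10 → cabin 5  [load 31/38]
  14 → cabin 8 (new)  [load 14/38]
  12 → cabin 8  [load 26/38]
  22 → cabin 9 (new)  [load 22/38]
9 cabins opened.

9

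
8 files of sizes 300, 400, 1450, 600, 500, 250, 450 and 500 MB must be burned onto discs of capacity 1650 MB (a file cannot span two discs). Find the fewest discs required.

Total = 1450 + 600 + 500 + 500 + 450 + 400 + 300 + 250 = 4450 MB.
Lower bound: ⌈4450/1650⌉ = 3 discs.
A packing using 3 discs:
  disc 1: 1450 = 1450
  disc 2: 600 + 500 + 500 = 1600
  disc 3: 450 + 400 + 300 + 250 = 1400
This matches the lower bound, so 3 is optimal.

3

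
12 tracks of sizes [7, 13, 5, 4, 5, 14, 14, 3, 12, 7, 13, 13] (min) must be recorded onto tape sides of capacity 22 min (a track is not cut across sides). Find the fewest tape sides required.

6

Total = 14 + 14 + 13 + 13 + 13 + 12 + 7 + 7 + 5 + 5 + 4 + 3 = 110 min.
Lower bound: ⌈110/22⌉ = 5 tape sides.
Also, 6 tracks each exceed 11 min, and no two of those can share a side, so at least 6 tape sides are needed.
A packing using 6 tape sides:
  side 1: 14 + 7 = 21
  side 2: 14 + 7 = 21
  side 3: 13 + 5 + 4 = 22
  side 4: 13 + 5 + 3 = 21
  side 5: 13 = 13
  side 6: 12 = 12
This matches the lower bound, so 6 is optimal.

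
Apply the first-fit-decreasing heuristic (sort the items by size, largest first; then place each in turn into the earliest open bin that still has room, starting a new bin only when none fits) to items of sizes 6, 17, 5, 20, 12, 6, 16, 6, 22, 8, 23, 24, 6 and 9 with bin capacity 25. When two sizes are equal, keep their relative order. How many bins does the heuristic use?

8

Sorted descending: 24, 23, 22, 20, 17, 16, 12, 9, 8, 6, 6, 6, 6, 5.
  24 → bin 1 (new)  [load 24/25]
  23 → bin 2 (new)  [load 23/25]
  22 → bin 3 (new)  [load 22/25]
  20 → bin 4 (new)  [load 20/25]
  17 → bin 5 (new)  [load 17/25]
  16 → bin 6 (new)  [load 16/25]
  12 → bin 7 (new)  [load 12/25]
  9 → bin 6  [load 25/25]
  8 → bin 5  [load 25/25]
  6 → bin 7  [load 18/25]
  6 → bin 7  [load 24/25]
  6 → bin 8 (new)  [load 6/25]
  6 → bin 8  [load 12/25]
  5 → bin 4  [load 25/25]
8 bins opened.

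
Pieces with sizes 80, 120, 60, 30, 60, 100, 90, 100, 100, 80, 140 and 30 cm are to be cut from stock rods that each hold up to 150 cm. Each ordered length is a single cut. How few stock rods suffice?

Total = 140 + 120 + 100 + 100 + 100 + 90 + 80 + 80 + 60 + 60 + 30 + 30 = 990 cm.
Lower bound: ⌈990/150⌉ = 7 stock rods.
Also, 8 pieces each exceed 75 cm, and no two of those can share a stock rod, so at least 8 stock rods are needed.
A packing using 8 stock rods:
  stock rod 1: 140 = 140
  stock rod 2: 120 + 30 = 150
  stock rod 3: 100 + 30 = 130
  stock rod 4: 100 = 100
  stock rod 5: 100 = 100
  stock rod 6: 90 + 60 = 150
  stock rod 7: 80 + 60 = 140
  stock rod 8: 80 = 80
This matches the lower bound, so 8 is optimal.

8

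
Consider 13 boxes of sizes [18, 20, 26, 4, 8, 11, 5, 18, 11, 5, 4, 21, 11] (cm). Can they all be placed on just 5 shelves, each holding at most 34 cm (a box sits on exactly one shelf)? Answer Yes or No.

A valid assignment using 5 shelves:
  shelf 1: 26 + 8 = 34
  shelf 2: 21 + 11 = 32
  shelf 3: 20 + 11 = 31
  shelf 4: 18 + 11 + 5 = 34
  shelf 5: 18 + 5 + 4 + 4 = 31
Every load is within 34 cm, so 5 shelves suffice.

Yes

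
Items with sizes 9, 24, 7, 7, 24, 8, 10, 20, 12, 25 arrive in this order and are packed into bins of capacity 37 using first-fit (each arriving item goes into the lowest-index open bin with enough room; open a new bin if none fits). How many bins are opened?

5

  9 → bin 1 (new)  [load 9/37]
  24 → bin 1  [load 33/37]
  7 → bin 2 (new)  [load 7/37]
  7 → bin 2  [load 14/37]
  24 → bin 3 (new)  [load 24/37]
  8 → bin 2  [load 22/37]
  10 → bin 2  [load 32/37]
  20 → bin 4 (new)  [load 20/37]
  12 → bin 3  [load 36/37]
  25 → bin 5 (new)  [load 25/37]
5 bins opened.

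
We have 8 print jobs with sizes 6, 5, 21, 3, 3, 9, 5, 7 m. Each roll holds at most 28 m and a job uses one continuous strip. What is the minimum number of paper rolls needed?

3

Total = 21 + 9 + 7 + 6 + 5 + 5 + 3 + 3 = 59 m.
Lower bound: ⌈59/28⌉ = 3 paper rolls.
A packing using 3 paper rolls:
  roll 1: 21 + 7 = 28
  roll 2: 9 + 6 + 5 + 5 + 3 = 28
  roll 3: 3 = 3
This matches the lower bound, so 3 is optimal.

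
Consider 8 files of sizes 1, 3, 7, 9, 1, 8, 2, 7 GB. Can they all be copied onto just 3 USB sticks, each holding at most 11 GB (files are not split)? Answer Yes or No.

No

Total = 38 GB; ⌈38/11⌉ = 4.
At least 4 USB sticks are required, but only 3 are allowed.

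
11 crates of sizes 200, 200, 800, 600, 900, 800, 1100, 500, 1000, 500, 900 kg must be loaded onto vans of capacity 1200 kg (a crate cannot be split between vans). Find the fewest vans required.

Total = 1100 + 1000 + 900 + 900 + 800 + 800 + 600 + 500 + 500 + 200 + 200 = 7500 kg.
Lower bound: ⌈7500/1200⌉ = 7 vans.
A packing using 8 vans:
  van 1: 1100 = 1100
  van 2: 1000 + 200 = 1200
  van 3: 900 + 200 = 1100
  van 4: 900 = 900
  van 5: 800 = 800
  van 6: 800 = 800
  van 7: 600 + 500 = 1100
  van 8: 500 = 500
No arrangement into 7 vans stays within capacity, so 8 is optimal.

8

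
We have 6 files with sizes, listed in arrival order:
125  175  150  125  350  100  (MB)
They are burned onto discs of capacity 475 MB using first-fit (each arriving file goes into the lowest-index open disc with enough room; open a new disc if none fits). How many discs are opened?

3

  125 → disc 1 (new)  [load 125/475]
  175 → disc 1  [load 300/475]
  150 → disc 1  [load 450/475]
  125 → disc 2 (new)  [load 125/475]
  350 → disc 2  [load 475/475]
  100 → disc 3 (new)  [load 100/475]
3 discs opened.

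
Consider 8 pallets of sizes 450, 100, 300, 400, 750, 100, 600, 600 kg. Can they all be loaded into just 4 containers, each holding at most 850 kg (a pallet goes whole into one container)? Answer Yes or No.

No

Total = 3300 kg; ⌈3300/850⌉ = 4.
The bound of 4 does not rule out 4, but exhaustive search shows no assignment into 4 containers of capacity 850 kg exists — the minimum is 5.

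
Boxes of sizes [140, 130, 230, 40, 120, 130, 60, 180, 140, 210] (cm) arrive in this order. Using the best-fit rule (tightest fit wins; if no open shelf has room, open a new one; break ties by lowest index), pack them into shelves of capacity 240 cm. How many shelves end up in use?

  140 → shelf 1 (new)  [load 140/240]
  130 → shelf 2 (new)  [load 130/240]
  230 → shelf 3 (new)  [load 230/240]
  40 → shelf 1  [load 180/240]
  120 → shelf 4 (new)  [load 120/240]
  130 → shelf 5 (new)  [load 130/240]
  60 → shelf 1  [load 240/240]
  180 → shelf 6 (new)  [load 180/240]
  140 → shelf 7 (new)  [load 140/240]
  210 → shelf 8 (new)  [load 210/240]
8 shelves opened.

8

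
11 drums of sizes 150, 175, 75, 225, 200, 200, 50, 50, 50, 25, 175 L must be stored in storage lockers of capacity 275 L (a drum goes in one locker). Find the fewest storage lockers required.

6

Total = 225 + 200 + 200 + 175 + 175 + 150 + 75 + 50 + 50 + 50 + 25 = 1375 L.
Lower bound: ⌈1375/275⌉ = 5 storage lockers.
Also, 6 drums each exceed 275/2 L, and no two of those can share a locker, so at least 6 storage lockers are needed.
A packing using 6 storage lockers:
  locker 1: 225 + 50 = 275
  locker 2: 200 + 75 = 275
  locker 3: 200 + 50 + 25 = 275
  locker 4: 175 + 50 = 225
  locker 5: 175 = 175
  locker 6: 150 = 150
This matches the lower bound, so 6 is optimal.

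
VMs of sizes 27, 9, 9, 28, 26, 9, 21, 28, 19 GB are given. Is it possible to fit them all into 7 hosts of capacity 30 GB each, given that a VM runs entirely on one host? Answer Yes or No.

Yes

A valid assignment using 7 hosts:
  host 1: 28 = 28
  host 2: 28 = 28
  host 3: 27 = 27
  host 4: 26 = 26
  host 5: 21 + 9 = 30
  host 6: 19 + 9 = 28
  host 7: 9 = 9
Every load is within 30 GB, so 7 hosts suffice.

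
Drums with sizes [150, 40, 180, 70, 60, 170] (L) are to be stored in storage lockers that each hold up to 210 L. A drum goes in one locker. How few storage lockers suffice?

Total = 180 + 170 + 150 + 70 + 60 + 40 = 670 L.
Lower bound: ⌈670/210⌉ = 4 storage lockers.
A packing using 4 storage lockers:
  locker 1: 180 = 180
  locker 2: 170 + 40 = 210
  locker 3: 150 + 60 = 210
  locker 4: 70 = 70
This matches the lower bound, so 4 is optimal.

4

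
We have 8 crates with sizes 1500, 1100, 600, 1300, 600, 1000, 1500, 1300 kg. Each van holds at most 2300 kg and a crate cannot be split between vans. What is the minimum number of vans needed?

Total = 1500 + 1500 + 1300 + 1300 + 1100 + 1000 + 600 + 600 = 8900 kg.
Lower bound: ⌈8900/2300⌉ = 4 vans.
A packing using 5 vans:
  van 1: 1500 + 600 = 2100
  van 2: 1500 + 600 = 2100
  van 3: 1300 + 1000 = 2300
  van 4: 1300 = 1300
  van 5: 1100 = 1100
No arrangement into 4 vans stays within capacity, so 5 is optimal.

5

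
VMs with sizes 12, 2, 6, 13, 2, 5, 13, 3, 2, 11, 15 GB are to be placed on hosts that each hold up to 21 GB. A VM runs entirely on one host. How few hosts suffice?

5

Total = 15 + 13 + 13 + 12 + 11 + 6 + 5 + 3 + 2 + 2 + 2 = 84 GB.
Lower bound: ⌈84/21⌉ = 4 hosts.
Also, 5 VMs each exceed 21/2 GB, and no two of those can share a host, so at least 5 hosts are needed.
A packing using 5 hosts:
  host 1: 15 + 6 = 21
  host 2: 13 + 5 + 3 = 21
  host 3: 13 + 2 + 2 + 2 = 19
  host 4: 12 = 12
  host 5: 11 = 11
This matches the lower bound, so 5 is optimal.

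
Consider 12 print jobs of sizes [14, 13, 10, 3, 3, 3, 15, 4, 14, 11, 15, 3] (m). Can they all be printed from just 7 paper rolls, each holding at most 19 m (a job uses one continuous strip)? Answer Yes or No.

A valid assignment using 7 paper rolls:
  roll 1: 15 + 4 = 19
  roll 2: 15 + 3 = 18
  roll 3: 14 + 3 = 17
  roll 4: 14 + 3 = 17
  roll 5: 13 + 3 = 16
  roll 6: 11 = 11
  roll 7: 10 = 10
Every load is within 19 m, so 7 paper rolls suffice.

Yes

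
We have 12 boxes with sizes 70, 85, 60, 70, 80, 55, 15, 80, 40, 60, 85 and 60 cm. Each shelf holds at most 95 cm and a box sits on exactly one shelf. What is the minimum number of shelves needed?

Total = 85 + 85 + 80 + 80 + 70 + 70 + 60 + 60 + 60 + 55 + 40 + 15 = 760 cm.
Lower bound: ⌈760/95⌉ = 8 shelves.
Also, 10 boxes each exceed 95/2 cm, and no two of those can share a shelf, so at least 10 shelves are needed.
A packing using 10 shelves:
  shelf 1: 85 = 85
  shelf 2: 85 = 85
  shelf 3: 80 + 15 = 95
  shelf 4: 80 = 80
  shelf 5: 70 = 70
  shelf 6: 70 = 70
  shelf 7: 60 = 60
  shelf 8: 60 = 60
  shelf 9: 60 = 60
  shelf 10: 55 + 40 = 95
This matches the lower bound, so 10 is optimal.

10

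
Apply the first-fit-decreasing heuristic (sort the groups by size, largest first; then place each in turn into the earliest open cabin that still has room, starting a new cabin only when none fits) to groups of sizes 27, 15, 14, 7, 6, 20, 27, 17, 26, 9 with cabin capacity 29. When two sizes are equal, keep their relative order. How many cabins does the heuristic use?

7

Sorted descending: 27, 27, 26, 20, 17, 15, 14, 9, 7, 6.
  27 → cabin 1 (new)  [load 27/29]
  27 → cabin 2 (new)  [load 27/29]
  26 → cabin 3 (new)  [load 26/29]
  20 → cabin 4 (new)  [load 20/29]
  17 → cabin 5 (new)  [load 17/29]
  15 → cabin 6 (new)  [load 15/29]
  14 → cabin 6  [load 29/29]
  9 → cabin 4  [load 29/29]
  7 → cabin 5  [load 24/29]
  6 → cabin 7 (new)  [load 6/29]
7 cabins opened.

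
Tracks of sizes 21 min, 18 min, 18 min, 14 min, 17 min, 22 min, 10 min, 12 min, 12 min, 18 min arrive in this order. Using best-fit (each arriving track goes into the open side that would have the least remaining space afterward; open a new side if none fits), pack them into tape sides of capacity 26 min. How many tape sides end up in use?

8

  21 → side 1 (new)  [load 21/26]
  18 → side 2 (new)  [load 18/26]
  18 → side 3 (new)  [load 18/26]
  14 → side 4 (new)  [load 14/26]
  17 → side 5 (new)  [load 17/26]
  22 → side 6 (new)  [load 22/26]
  10 → side 4  [load 24/26]
  12 → side 7 (new)  [load 12/26]
  12 → side 7  [load 24/26]
  18 → side 8 (new)  [load 18/26]
8 tape sides opened.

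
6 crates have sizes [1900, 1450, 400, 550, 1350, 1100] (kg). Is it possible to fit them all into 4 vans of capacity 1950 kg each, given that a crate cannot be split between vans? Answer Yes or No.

Yes

A valid assignment using 4 vans:
  van 1: 1900 = 1900
  van 2: 1450 + 400 = 1850
  van 3: 1350 + 550 = 1900
  van 4: 1100 = 1100
Every load is within 1950 kg, so 4 vans suffice.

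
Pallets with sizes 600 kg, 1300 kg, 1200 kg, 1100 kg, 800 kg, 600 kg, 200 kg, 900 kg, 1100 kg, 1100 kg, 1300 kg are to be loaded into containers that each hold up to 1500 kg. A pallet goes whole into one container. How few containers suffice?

8

Total = 1300 + 1300 + 1200 + 1100 + 1100 + 1100 + 900 + 800 + 600 + 600 + 200 = 10200 kg.
Lower bound: ⌈10200/1500⌉ = 7 containers.
Also, 8 pallets each exceed 750 kg, and no two of those can share a container, so at least 8 containers are needed.
A packing using 8 containers:
  container 1: 1300 + 200 = 1500
  container 2: 1300 = 1300
  container 3: 1200 = 1200
  container 4: 1100 = 1100
  container 5: 1100 = 1100
  container 6: 1100 = 1100
  container 7: 900 + 600 = 1500
  container 8: 800 + 600 = 1400
This matches the lower bound, so 8 is optimal.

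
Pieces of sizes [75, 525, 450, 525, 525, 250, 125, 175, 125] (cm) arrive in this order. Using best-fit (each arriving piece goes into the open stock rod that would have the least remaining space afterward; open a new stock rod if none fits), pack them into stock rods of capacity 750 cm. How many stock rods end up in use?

  75 → stock rod 1 (new)  [load 75/750]
  525 → stock rod 1  [load 600/750]
  450 → stock rod 2 (new)  [load 450/750]
  525 → stock rod 3 (new)  [load 525/750]
  525 → stock rod 4 (new)  [load 525/750]
  250 → stock rod 2  [load 700/750]
  125 → stock rod 1  [load 725/750]
  175 → stock rod 3  [load 700/750]
  125 → stock rod 4  [load 650/750]
4 stock rods opened.

4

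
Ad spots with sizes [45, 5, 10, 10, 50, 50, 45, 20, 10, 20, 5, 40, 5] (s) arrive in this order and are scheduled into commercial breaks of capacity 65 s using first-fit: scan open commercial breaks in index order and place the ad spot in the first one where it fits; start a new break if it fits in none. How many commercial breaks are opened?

5

  45 → break 1 (new)  [load 45/65]
  5 → break 1  [load 50/65]
  10 → break 1  [load 60/65]
  10 → break 2 (new)  [load 10/65]
  50 → break 2  [load 60/65]
  50 → break 3 (new)  [load 50/65]
  45 → break 4 (new)  [load 45/65]
  20 → break 4  [load 65/65]
  10 → break 3  [load 60/65]
  20 → break 5 (new)  [load 20/65]
  5 → break 1  [load 65/65]
  40 → break 5  [load 60/65]
  5 → break 2  [load 65/65]
5 commercial breaks opened.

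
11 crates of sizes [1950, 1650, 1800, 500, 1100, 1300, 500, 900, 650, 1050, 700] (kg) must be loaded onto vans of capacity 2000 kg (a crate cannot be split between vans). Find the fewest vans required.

Total = 1950 + 1800 + 1650 + 1300 + 1100 + 1050 + 900 + 700 + 650 + 500 + 500 = 12100 kg.
Lower bound: ⌈12100/2000⌉ = 7 vans.
A packing using 7 vans:
  van 1: 1950 = 1950
  van 2: 1800 = 1800
  van 3: 1650 = 1650
  van 4: 1300 + 700 = 2000
  van 5: 1100 + 900 = 2000
  van 6: 1050 + 650 = 1700
  van 7: 500 + 500 = 1000
This matches the lower bound, so 7 is optimal.

7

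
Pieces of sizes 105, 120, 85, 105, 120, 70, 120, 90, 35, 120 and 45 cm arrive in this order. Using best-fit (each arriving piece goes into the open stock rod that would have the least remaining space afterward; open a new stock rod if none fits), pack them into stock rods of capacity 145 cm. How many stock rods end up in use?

  105 → stock rod 1 (new)  [load 105/145]
  120 → stock rod 2 (new)  [load 120/145]
  85 → stock rod 3 (new)  [load 85/145]
  105 → stock rod 4 (new)  [load 105/145]
  120 → stock rod 5 (new)  [load 120/145]
  70 → stock rod 6 (new)  [load 70/145]
  120 → stock rod 7 (new)  [load 120/145]
  90 → stock rod 8 (new)  [load 90/145]
  35 → stock rod 1  [load 140/145]
  120 → stock rod 9 (new)  [load 120/145]
  45 → stock rod 8  [load 135/145]
9 stock rods opened.

9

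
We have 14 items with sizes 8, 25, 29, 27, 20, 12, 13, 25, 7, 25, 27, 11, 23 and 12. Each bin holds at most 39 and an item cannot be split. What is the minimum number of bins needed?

8

Total = 29 + 27 + 27 + 25 + 25 + 25 + 23 + 20 + 13 + 12 + 12 + 11 + 8 + 7 = 264.
Lower bound: ⌈264/39⌉ = 7 bins.
Also, 8 items each exceed 39/2, and no two of those can share a bin, so at least 8 bins are needed.
A packing using 8 bins:
  bin 1: 29 + 8 = 37
  bin 2: 27 + 12 = 39
  bin 3: 27 + 12 = 39
  bin 4: 25 + 13 = 38
  bin 5: 25 + 11 = 36
  bin 6: 25 + 7 = 32
  bin 7: 23 = 23
  bin 8: 20 = 20
This matches the lower bound, so 8 is optimal.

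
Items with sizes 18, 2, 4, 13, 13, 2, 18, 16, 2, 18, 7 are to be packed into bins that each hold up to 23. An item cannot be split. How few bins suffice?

6

Total = 18 + 18 + 18 + 16 + 13 + 13 + 7 + 4 + 2 + 2 + 2 = 113.
Lower bound: ⌈113/23⌉ = 5 bins.
Also, 6 items each exceed 23/2, and no two of those can share a bin, so at least 6 bins are needed.
A packing using 6 bins:
  bin 1: 18 + 4 = 22
  bin 2: 18 + 2 + 2 = 22
  bin 3: 18 + 2 = 20
  bin 4: 16 + 7 = 23
  bin 5: 13 = 13
  bin 6: 13 = 13
This matches the lower bound, so 6 is optimal.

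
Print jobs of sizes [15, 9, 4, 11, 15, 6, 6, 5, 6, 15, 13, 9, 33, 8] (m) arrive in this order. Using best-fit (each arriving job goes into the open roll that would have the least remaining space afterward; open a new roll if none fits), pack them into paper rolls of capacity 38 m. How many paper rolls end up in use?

  15 → roll 1 (new)  [load 15/38]
  9 → roll 1  [load 24/38]
  4 → roll 1  [load 28/38]
  11 → roll 2 (new)  [load 11/38]
  15 → roll 2  [load 26/38]
  6 → roll 1  [load 34/38]
  6 → roll 2  [load 32/38]
  5 → roll 2  [load 37/38]
  6 → roll 3 (new)  [load 6/38]
  15 → roll 3  [load 21/38]
  13 → roll 3  [load 34/38]
  9 → roll 4 (new)  [load 9/38]
  33 → roll 5 (new)  [load 33/38]
  8 → roll 4  [load 17/38]
5 paper rolls opened.

5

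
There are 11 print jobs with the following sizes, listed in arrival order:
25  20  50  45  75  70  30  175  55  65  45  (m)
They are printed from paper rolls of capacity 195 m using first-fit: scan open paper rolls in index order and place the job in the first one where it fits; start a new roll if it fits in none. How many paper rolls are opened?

4

  25 → roll 1 (new)  [load 25/195]
  20 → roll 1  [load 45/195]
  50 → roll 1  [load 95/195]
  45 → roll 1  [load 140/195]
  75 → roll 2 (new)  [load 75/195]
  70 → roll 2  [load 145/195]
  30 → roll 1  [load 170/195]
  175 → roll 3 (new)  [load 175/195]
  55 → roll 4 (new)  [load 55/195]
  65 → roll 4  [load 120/195]
  45 → roll 2  [load 190/195]
4 paper rolls opened.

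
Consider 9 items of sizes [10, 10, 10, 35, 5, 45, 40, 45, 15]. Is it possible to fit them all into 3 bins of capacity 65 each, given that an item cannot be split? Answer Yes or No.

No

Total = 215; ⌈215/65⌉ = 4.
At least 4 bins are required, but only 3 are allowed.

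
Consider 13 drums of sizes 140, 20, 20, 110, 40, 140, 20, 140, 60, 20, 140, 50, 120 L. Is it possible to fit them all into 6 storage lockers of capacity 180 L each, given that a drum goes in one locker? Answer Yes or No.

A valid assignment using 6 storage lockers:
  locker 1: 140 + 40 = 180
  locker 2: 140 + 20 + 20 = 180
  locker 3: 140 + 20 + 20 = 180
  locker 4: 140 = 140
  locker 5: 120 + 60 = 180
  locker 6: 110 + 50 = 160
Every load is within 180 L, so 6 storage lockers suffice.

Yes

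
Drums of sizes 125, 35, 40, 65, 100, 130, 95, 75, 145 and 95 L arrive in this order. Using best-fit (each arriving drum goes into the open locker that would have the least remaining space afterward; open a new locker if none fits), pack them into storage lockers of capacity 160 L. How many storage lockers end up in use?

8

  125 → locker 1 (new)  [load 125/160]
  35 → locker 1  [load 160/160]
  40 → locker 2 (new)  [load 40/160]
  65 → locker 2  [load 105/160]
  100 → locker 3 (new)  [load 100/160]
  130 → locker 4 (new)  [load 130/160]
  95 → locker 5 (new)  [load 95/160]
  75 → locker 6 (new)  [load 75/160]
  145 → locker 7 (new)  [load 145/160]
  95 → locker 8 (new)  [load 95/160]
8 storage lockers opened.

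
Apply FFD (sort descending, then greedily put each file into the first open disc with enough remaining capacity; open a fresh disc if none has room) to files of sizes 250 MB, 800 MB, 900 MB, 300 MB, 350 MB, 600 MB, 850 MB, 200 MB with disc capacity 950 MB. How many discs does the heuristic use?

Sorted descending: 900, 850, 800, 600, 350, 300, 250, 200.
  900 → disc 1 (new)  [load 900/950]
  850 → disc 2 (new)  [load 850/950]
  800 → disc 3 (new)  [load 800/950]
  600 → disc 4 (new)  [load 600/950]
  350 → disc 4  [load 950/950]
  300 → disc 5 (new)  [load 300/950]
  250 → disc 5  [load 550/950]
  200 → disc 5  [load 750/950]
5 discs opened.

5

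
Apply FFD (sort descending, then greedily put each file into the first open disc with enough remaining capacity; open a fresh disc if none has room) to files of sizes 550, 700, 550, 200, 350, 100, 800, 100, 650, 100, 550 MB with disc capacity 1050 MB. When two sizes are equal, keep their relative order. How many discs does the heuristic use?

6

Sorted descending: 800, 700, 650, 550, 550, 550, 350, 200, 100, 100, 100.
  800 → disc 1 (new)  [load 800/1050]
  700 → disc 2 (new)  [load 700/1050]
  650 → disc 3 (new)  [load 650/1050]
  550 → disc 4 (new)  [load 550/1050]
  550 → disc 5 (new)  [load 550/1050]
  550 → disc 6 (new)  [load 550/1050]
  350 → disc 2  [load 1050/1050]
  200 → disc 1  [load 1000/1050]
  100 → disc 3  [load 750/1050]
  100 → disc 3  [load 850/1050]
  100 → disc 3  [load 950/1050]
6 discs opened.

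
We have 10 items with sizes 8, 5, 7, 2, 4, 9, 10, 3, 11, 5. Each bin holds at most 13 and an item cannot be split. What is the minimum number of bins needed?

Total = 11 + 10 + 9 + 8 + 7 + 5 + 5 + 4 + 3 + 2 = 64.
Lower bound: ⌈64/13⌉ = 5 bins.
A packing using 5 bins:
  bin 1: 11 + 2 = 13
  bin 2: 10 + 3 = 13
  bin 3: 9 + 4 = 13
  bin 4: 8 + 5 = 13
  bin 5: 7 + 5 = 12
This matches the lower bound, so 5 is optimal.

5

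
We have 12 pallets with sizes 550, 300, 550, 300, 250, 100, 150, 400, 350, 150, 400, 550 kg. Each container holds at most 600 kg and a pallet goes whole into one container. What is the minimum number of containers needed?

8

Total = 550 + 550 + 550 + 400 + 400 + 350 + 300 + 300 + 250 + 150 + 150 + 100 = 4050 kg.
Lower bound: ⌈4050/600⌉ = 7 containers.
A packing using 8 containers:
  container 1: 550 = 550
  container 2: 550 = 550
  container 3: 550 = 550
  container 4: 400 + 150 = 550
  container 5: 400 + 150 = 550
  container 6: 350 + 250 = 600
  container 7: 300 + 300 = 600
  container 8: 100 = 100
No arrangement into 7 containers stays within capacity, so 8 is optimal.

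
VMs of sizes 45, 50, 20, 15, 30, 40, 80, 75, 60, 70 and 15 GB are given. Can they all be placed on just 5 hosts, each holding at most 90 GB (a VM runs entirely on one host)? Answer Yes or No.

No

Total = 500 GB; ⌈500/90⌉ = 6.
At least 6 hosts are required, but only 5 are allowed.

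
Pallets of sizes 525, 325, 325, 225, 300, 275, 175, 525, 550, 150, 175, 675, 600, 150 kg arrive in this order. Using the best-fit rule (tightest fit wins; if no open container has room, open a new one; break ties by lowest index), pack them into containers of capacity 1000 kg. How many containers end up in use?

6

  525 → container 1 (new)  [load 525/1000]
  325 → container 1  [load 850/1000]
  325 → container 2 (new)  [load 325/1000]
  225 → container 2  [load 550/1000]
  300 → container 2  [load 850/1000]
  275 → container 3 (new)  [load 275/1000]
  175 → container 3  [load 450/1000]
  525 → container 3  [load 975/1000]
  550 → container 4 (new)  [load 550/1000]
  150 → container 1  [load 1000/1000]
  175 → container 4  [load 725/1000]
  675 → container 5 (new)  [load 675/1000]
  600 → container 6 (new)  [load 600/1000]
  150 → container 2  [load 1000/1000]
6 containers opened.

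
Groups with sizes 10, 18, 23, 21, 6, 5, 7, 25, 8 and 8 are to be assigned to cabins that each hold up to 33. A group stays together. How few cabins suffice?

Total = 25 + 23 + 21 + 18 + 10 + 8 + 8 + 7 + 6 + 5 = 131.
Lower bound: ⌈131/33⌉ = 4 cabins.
A packing using 4 cabins:
  cabin 1: 25 + 8 = 33
  cabin 2: 23 + 10 = 33
  cabin 3: 21 + 7 + 5 = 33
  cabin 4: 18 + 8 + 6 = 32
This matches the lower bound, so 4 is optimal.

4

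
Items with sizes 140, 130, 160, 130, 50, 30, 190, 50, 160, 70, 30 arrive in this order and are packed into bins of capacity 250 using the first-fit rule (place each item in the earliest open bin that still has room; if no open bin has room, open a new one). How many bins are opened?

6

  140 → bin 1 (new)  [load 140/250]
  130 → bin 2 (new)  [load 130/250]
  160 → bin 3 (new)  [load 160/250]
  130 → bin 4 (new)  [load 130/250]
  50 → bin 1  [load 190/250]
  30 → bin 1  [load 220/250]
  190 → bin 5 (new)  [load 190/250]
  50 → bin 2  [load 180/250]
  160 → bin 6 (new)  [load 160/250]
  70 → bin 2  [load 250/250]
  30 → bin 1  [load 250/250]
6 bins opened.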